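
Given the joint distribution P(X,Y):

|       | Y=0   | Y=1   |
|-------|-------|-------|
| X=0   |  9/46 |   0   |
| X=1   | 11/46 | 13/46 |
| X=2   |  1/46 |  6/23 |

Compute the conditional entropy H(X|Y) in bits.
1.1006 bits

H(X|Y) = H(X,Y) - H(Y)

H(X,Y) = -Σ_{x,y} P(x,y) log₂ P(x,y). Per-cell terms -P(x,y)·log₂P(x,y):
  X=0: 0.4605, 0.0000
  X=1: 0.4936, 0.5152
  X=2: 0.1201, 0.5057
  (cells with P = 0 contribute 0)
Sum of the 6 terms: H(X,Y) = 2.0951 bits

Marginal of Y (column sums):
  P(Y=0) = 9/46 + 11/46 + 1/46 = 21/46
  P(Y=1) = 0 + 13/46 + 6/23 = 25/46
H(Y) = -[(21/46)·log₂(21/46) + (25/46)·log₂(25/46)]
  = 0.5164 + 0.4781 = 0.9945 bits

H(X|Y) = H(X,Y) - H(Y) = 2.0951 - 0.9945 = 1.1006 bits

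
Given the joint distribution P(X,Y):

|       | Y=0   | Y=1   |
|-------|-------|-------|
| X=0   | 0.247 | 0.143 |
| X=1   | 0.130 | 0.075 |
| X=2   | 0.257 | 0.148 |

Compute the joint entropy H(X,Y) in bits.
2.4742 bits

H(X,Y) = -Σ_{x,y} P(x,y) log₂ P(x,y). Per-cell terms -P(x,y)·log₂P(x,y):
  X=0: 0.49830, 0.40125
  X=1: 0.38264, 0.28027
  X=2: 0.50376, 0.40794
Sum of the 6 terms: H(X,Y) = 2.4742 bits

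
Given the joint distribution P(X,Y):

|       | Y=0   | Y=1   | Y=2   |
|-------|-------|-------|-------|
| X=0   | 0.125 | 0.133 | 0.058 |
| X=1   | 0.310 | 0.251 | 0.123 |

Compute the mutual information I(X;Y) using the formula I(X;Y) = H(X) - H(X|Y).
0.0024 bits

I(X;Y) = H(X) - H(X|Y)

Marginal of X (row sums):
  P(X=0) = 0.125 + 0.133 + 0.058 = 0.316
  P(X=1) = 0.310 + 0.251 + 0.123 = 0.684
H(X) = -[0.316·log₂(0.316) + 0.684·log₂(0.684)]
  = 0.5252 + 0.3748 = 0.9000 bits

Marginal of Y (column sums):
  P(Y=0) = 0.125 + 0.310 = 0.435
  P(Y=1) = 0.133 + 0.251 = 0.384
  P(Y=2) = 0.058 + 0.123 = 0.181
H(X|Y) = Σ_y P(y)·H(X|Y=y):
  Y=0: P(Y=0) = 0.435, P(X|Y=0) = (25/87, 62/87) → H(X|Y=0) = 0.8653
  Y=1: P(Y=1) = 0.384, P(X|Y=1) = (133/384, 251/384) → H(X|Y=1) = 0.9308
  Y=2: P(Y=2) = 0.181, P(X|Y=2) = (58/181, 123/181) → H(X|Y=2) = 0.9049
H(X|Y) = 0.435·0.8653 + 0.384·0.9308 + 0.181·0.9049 = 0.8976 bits

I(X;Y) = H(X) - H(X|Y) = 0.9000 - 0.8976 = 0.0024 bits

Cross-check via I(X;Y) = H(X) + H(Y) - H(X,Y): computing H(Y) from the column sums and H(X,Y) from the 6 cells in the same way gives H(Y) = 1.4990 bits and H(X,Y) = 2.3966 bits, so
I(X;Y) = 0.9000 + 1.4990 - 2.3966 = 0.0024 bits ✓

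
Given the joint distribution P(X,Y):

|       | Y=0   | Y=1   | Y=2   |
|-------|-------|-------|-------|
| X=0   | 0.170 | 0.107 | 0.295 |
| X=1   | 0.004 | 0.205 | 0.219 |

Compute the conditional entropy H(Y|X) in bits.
1.2945 bits

H(Y|X) = H(X,Y) - H(X)

H(X,Y) = -Σ_{x,y} P(x,y) log₂ P(x,y). Per-cell terms -P(x,y)·log₂P(x,y):
  X=0: 0.43459, 0.34500, 0.51956
  X=1: 0.03186, 0.46869, 0.47983
Sum of the 6 terms: H(X,Y) = 2.2795 bits

Marginal of X (row sums):
  P(X=0) = 0.170 + 0.107 + 0.295 = 0.572
  P(X=1) = 0.004 + 0.205 + 0.219 = 0.428
H(X) = -[0.572·log₂(0.572) + 0.428·log₂(0.428)]
  = 0.46098 + 0.52401 = 0.9850 bits

H(Y|X) = H(X,Y) - H(X) = 2.2795 - 0.9850 = 1.2945 bits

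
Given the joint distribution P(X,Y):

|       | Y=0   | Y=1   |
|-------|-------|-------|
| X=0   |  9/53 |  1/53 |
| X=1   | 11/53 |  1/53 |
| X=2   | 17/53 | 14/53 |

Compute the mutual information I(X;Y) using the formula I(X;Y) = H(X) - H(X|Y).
0.1205 bits

I(X;Y) = H(X) - H(X|Y)

Marginal of X (row sums):
  P(X=0) = 9/53 + 1/53 = 10/53
  P(X=1) = 11/53 + 1/53 = 12/53
  P(X=2) = 17/53 + 14/53 = 31/53
H(X) = -[(10/53)·log₂(10/53) + (12/53)·log₂(12/53) + (31/53)·log₂(31/53)]
  = 0.4539608 + 0.4851980 + 0.4525556 = 1.391714 bits

Marginal of Y (column sums):
  P(Y=0) = 9/53 + 11/53 + 17/53 = 37/53
  P(Y=1) = 1/53 + 1/53 + 14/53 = 16/53
H(X|Y) = Σ_y P(y)·H(X|Y=y):
  Y=0: P(Y=0) = 37/53, P(X|Y=0) = (9/37, 11/37, 17/37) → H(X|Y=0) = 1.5318874
  Y=1: P(Y=1) = 16/53, P(X|Y=1) = (1/16, 1/16, 7/8) → H(X|Y=1) = 0.6685644
H(X|Y) = (37/53)·1.5318874 + (16/53)·0.6685644 = 1.271262 bits

I(X;Y) = H(X) - H(X|Y) = 1.391714 - 1.271262 = 0.1205 bits

Cross-check via I(X;Y) = H(X) + H(Y) - H(X,Y): computing H(Y) from the column sums and H(X,Y) from the 6 cells in the same way gives H(Y) = 0.883585 bits and H(X,Y) = 2.154847 bits, so
I(X;Y) = 1.391714 + 0.883585 - 2.154847 = 0.1205 bits ✓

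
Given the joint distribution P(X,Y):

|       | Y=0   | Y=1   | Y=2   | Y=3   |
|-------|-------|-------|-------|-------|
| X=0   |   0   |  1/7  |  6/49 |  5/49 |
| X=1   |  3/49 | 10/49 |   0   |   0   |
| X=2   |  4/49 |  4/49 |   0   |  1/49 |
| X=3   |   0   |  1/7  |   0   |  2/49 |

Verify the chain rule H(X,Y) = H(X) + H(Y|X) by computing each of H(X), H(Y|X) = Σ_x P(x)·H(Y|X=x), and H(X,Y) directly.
H(X) = 1.9367 bits, H(Y|X) = 1.1801 bits, H(X,Y) = 3.1168 bits

Marginal of X (row sums):
  P(X=0) = 0 + 1/7 + 6/49 + 5/49 = 18/49
  P(X=1) = 3/49 + 10/49 + 0 + 0 = 13/49
  P(X=2) = 4/49 + 4/49 + 0 + 1/49 = 9/49
  P(X=3) = 0 + 1/7 + 0 + 2/49 = 9/49
H(X) = -[(18/49)·log₂(18/49) + (13/49)·log₂(13/49) + (9/49)·log₂(9/49) + (9/49)·log₂(9/49)]
  = 0.53074 + 0.50787 + 0.44904 + 0.44904 = 1.9367 bits

H(Y|X) = Σ_x P(x)·H(Y|X=x):
  X=0: P(X=0) = 18/49, P(Y|X=0) = (0, 7/18, 1/3, 5/18) → H(Y|X=0) = 1.57154
  X=1: P(X=1) = 13/49, P(Y|X=1) = (3/13, 10/13, 0, 0) → H(Y|X=1) = 0.77935
  X=2: P(X=2) = 9/49, P(Y|X=2) = (4/9, 4/9, 0, 1/9) → H(Y|X=2) = 1.39215
  X=3: P(X=3) = 9/49, P(Y|X=3) = (0, 7/9, 0, 2/9) → H(Y|X=3) = 0.76420
H(Y|X) = (18/49)·1.57154 + (13/49)·0.77935 + (9/49)·1.39215 + (9/49)·0.76420 = 1.1801 bits

H(X,Y) = -Σ_{x,y} P(x,y) log₂ P(x,y). Per-cell terms -P(x,y)·log₂P(x,y):
  X=0: 0.00000, 0.40105, 0.37099, 0.33600
  X=1: 0.24672, 0.46791, 0.00000, 0.00000
  X=2: 0.29508, 0.29508, 0.00000, 0.11459
  X=3: 0.00000, 0.40105, 0.00000, 0.18836
  (cells with P = 0 contribute 0)
Sum of the 16 terms: H(X,Y) = 3.1168 bits

Chain rule check:
  H(X) + H(Y|X) = 1.9367 + 1.1801 = 3.1168 bits
  H(X,Y) = 3.1168 bits
✓ Chain rule verified.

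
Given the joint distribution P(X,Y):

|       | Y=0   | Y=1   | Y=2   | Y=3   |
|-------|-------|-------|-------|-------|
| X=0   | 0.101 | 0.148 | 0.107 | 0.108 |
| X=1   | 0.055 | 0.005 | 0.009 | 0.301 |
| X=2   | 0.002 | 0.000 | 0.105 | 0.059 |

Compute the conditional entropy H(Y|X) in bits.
1.4101 bits

H(Y|X) = H(X,Y) - H(X)

H(X,Y) = -Σ_{x,y} P(x,y) log₂ P(x,y). Per-cell terms -P(x,y)·log₂P(x,y):
  X=0: 0.3341, 0.4079, 0.3450, 0.3468
  X=1: 0.2301, 0.0382, 0.0612, 0.5214
  X=2: 0.0179, 0.0000, 0.3414, 0.2409
  (cells with P = 0 contribute 0)
Sum of the 12 terms: H(X,Y) = 2.8849 bits

Marginal of X (row sums):
  P(X=0) = 0.101 + 0.148 + 0.107 + 0.108 = 0.464
  P(X=1) = 0.055 + 0.005 + 0.009 + 0.301 = 0.370
  P(X=2) = 0.002 + 0.000 + 0.105 + 0.059 = 0.166
H(X) = -[0.464·log₂(0.464) + 0.370·log₂(0.370) + 0.166·log₂(0.166)]
  = 0.5140 + 0.5307 + 0.4301 = 1.4748 bits

H(Y|X) = H(X,Y) - H(X) = 2.8849 - 1.4748 = 1.4101 bits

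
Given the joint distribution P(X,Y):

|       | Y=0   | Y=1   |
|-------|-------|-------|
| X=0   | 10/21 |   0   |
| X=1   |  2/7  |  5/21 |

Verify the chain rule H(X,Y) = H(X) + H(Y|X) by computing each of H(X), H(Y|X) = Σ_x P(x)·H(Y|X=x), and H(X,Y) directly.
H(X) = 0.9984 bits, H(Y|X) = 0.5207 bits, H(X,Y) = 1.5190 bits

Marginal of X (row sums):
  P(X=0) = 10/21 + 0 = 10/21
  P(X=1) = 2/7 + 5/21 = 11/21
H(X) = -[(10/21)·log₂(10/21) + (11/21)·log₂(11/21)]
  = 0.5097 + 0.4887 = 0.9984 bits

H(Y|X) = Σ_x P(x)·H(Y|X=x):
  X=0: P(X=0) = 10/21, P(Y|X=0) = (1, 0) → H(Y|X=0) = 0.0000
  X=1: P(X=1) = 11/21, P(Y|X=1) = (6/11, 5/11) → H(Y|X=1) = 0.9940
H(Y|X) = (10/21)·0.0000 + (11/21)·0.9940 = 0.5207 bits

H(X,Y) = -Σ_{x,y} P(x,y) log₂ P(x,y). Per-cell terms -P(x,y)·log₂P(x,y):
  X=0: 0.5097, 0.0000
  X=1: 0.5164, 0.4929
  (cells with P = 0 contribute 0)
Sum of the 4 terms: H(X,Y) = 1.5190 bits

Chain rule check:
  H(X) + H(Y|X) = 0.9984 + 0.5207 = 1.5191 bits
  H(X,Y) = 1.5190 bits
✓ Chain rule verified (Δ = 0.0001 is 4-dp rounding noise: each of the three values was rounded independently).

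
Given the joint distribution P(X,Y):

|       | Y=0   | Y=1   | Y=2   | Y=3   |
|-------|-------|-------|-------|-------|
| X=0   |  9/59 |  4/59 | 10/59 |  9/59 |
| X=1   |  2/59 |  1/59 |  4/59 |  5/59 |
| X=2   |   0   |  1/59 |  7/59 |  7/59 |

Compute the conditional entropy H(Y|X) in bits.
1.7361 bits

H(Y|X) = H(X,Y) - H(X)

H(X,Y) = -Σ_{x,y} P(x,y) log₂ P(x,y). Per-cell terms -P(x,y)·log₂P(x,y):
  X=0: 0.413804, 0.263230, 0.434019, 0.413804
  X=1: 0.165513, 0.099706, 0.263230, 0.301756
  X=2: 0.000000, 0.099706, 0.364865, 0.364865
  (cells with P = 0 contribute 0)
Sum of the 12 terms: H(X,Y) = 3.18450 bits

Marginal of X (row sums):
  P(X=0) = 9/59 + 4/59 + 10/59 + 9/59 = 32/59
  P(X=1) = 2/59 + 1/59 + 4/59 + 5/59 = 12/59
  P(X=2) = 0 + 1/59 + 7/59 + 7/59 = 15/59
H(X) = -[(32/59)·log₂(32/59) + (12/59)·log₂(12/59) + (15/59)·log₂(15/59)]
  = 0.478722 + 0.467325 + 0.502310 = 1.44836 bits

H(Y|X) = H(X,Y) - H(X) = 3.18450 - 1.44836 = 1.7361 bits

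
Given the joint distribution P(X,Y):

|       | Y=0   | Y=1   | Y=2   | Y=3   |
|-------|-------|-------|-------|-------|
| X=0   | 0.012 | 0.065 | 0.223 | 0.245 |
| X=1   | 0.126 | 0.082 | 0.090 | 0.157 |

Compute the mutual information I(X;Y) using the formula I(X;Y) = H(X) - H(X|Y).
0.1309 bits

I(X;Y) = H(X) - H(X|Y)

Marginal of X (row sums):
  P(X=0) = 0.012 + 0.065 + 0.223 + 0.245 = 0.545
  P(X=1) = 0.126 + 0.082 + 0.090 + 0.157 = 0.455
H(X) = -[0.545·log₂(0.545) + 0.455·log₂(0.455)]
  = 0.477241 + 0.516908 = 0.994149 bits

Marginal of Y (column sums):
  P(Y=0) = 0.012 + 0.126 = 0.138
  P(Y=1) = 0.065 + 0.082 = 0.147
  P(Y=2) = 0.223 + 0.090 = 0.313
  P(Y=3) = 0.245 + 0.157 = 0.402
H(X|Y) = Σ_y P(y)·H(X|Y=y):
  Y=0: P(Y=0) = 0.138, P(X|Y=0) = (2/23, 21/23) → H(X|Y=0) = 0.426229
  Y=1: P(Y=1) = 0.147, P(X|Y=1) = (65/147, 82/147) → H(X|Y=1) = 0.990331
  Y=2: P(Y=2) = 0.313, P(X|Y=2) = (223/313, 90/313) → H(X|Y=2) = 0.865522
  Y=3: P(Y=3) = 0.402, P(X|Y=3) = (245/402, 157/402) → H(X|Y=3) = 0.965152
H(X|Y) = 0.138·0.426229 + 0.147·0.990331 + 0.313·0.865522 + 0.402·0.965152 = 0.863298 bits

I(X;Y) = H(X) - H(X|Y) = 0.994149 - 0.863298 = 0.1309 bits

Cross-check via I(X;Y) = H(X) + H(Y) - H(X,Y): computing H(Y) from the column sums and H(X,Y) from the 8 cells in the same way gives H(Y) = 1.853957 bits and H(X,Y) = 2.717255 bits, so
I(X;Y) = 0.994149 + 1.853957 - 2.717255 = 0.1309 bits ✓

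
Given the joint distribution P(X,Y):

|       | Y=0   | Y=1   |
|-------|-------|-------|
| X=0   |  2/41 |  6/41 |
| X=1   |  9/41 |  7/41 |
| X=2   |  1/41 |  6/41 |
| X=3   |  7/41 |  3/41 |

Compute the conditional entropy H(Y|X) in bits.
0.8601 bits

H(Y|X) = H(X,Y) - H(X)

H(X,Y) = -Σ_{x,y} P(x,y) log₂ P(x,y). Per-cell terms -P(x,y)·log₂P(x,y):
  X=0: 0.21256, 0.40574
  X=1: 0.48021, 0.43540
  X=2: 0.13067, 0.40574
  X=3: 0.43540, 0.27604
Sum of the 8 terms: H(X,Y) = 2.7818 bits

Marginal of X (row sums):
  P(X=0) = 2/41 + 6/41 = 8/41
  P(X=1) = 9/41 + 7/41 = 16/41
  P(X=2) = 1/41 + 6/41 = 7/41
  P(X=3) = 7/41 + 3/41 = 10/41
H(X) = -[(8/41)·log₂(8/41) + (16/41)·log₂(16/41) + (7/41)·log₂(7/41) + (10/41)·log₂(10/41)]
  = 0.46001 + 0.52978 + 0.43540 + 0.49649 = 1.9217 bits

H(Y|X) = H(X,Y) - H(X) = 2.7818 - 1.9217 = 0.8601 bits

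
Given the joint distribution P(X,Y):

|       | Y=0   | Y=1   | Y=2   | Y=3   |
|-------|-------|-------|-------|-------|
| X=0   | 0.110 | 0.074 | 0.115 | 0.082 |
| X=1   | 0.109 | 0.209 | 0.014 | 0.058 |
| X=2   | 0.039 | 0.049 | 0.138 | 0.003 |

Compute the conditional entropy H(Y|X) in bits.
1.6960 bits

H(Y|X) = H(X,Y) - H(X)

H(X,Y) = -Σ_{x,y} P(x,y) log₂ P(x,y). Per-cell terms -P(x,y)·log₂P(x,y):
  X=0: 0.35029, 0.27797, 0.35883, 0.29588
  X=1: 0.34854, 0.47201, 0.08622, 0.23825
  X=2: 0.18253, 0.21320, 0.39430, 0.02514
Sum of the 12 terms: H(X,Y) = 3.2432 bits

Marginal of X (row sums):
  P(X=0) = 0.110 + 0.074 + 0.115 + 0.082 = 0.381
  P(X=1) = 0.109 + 0.209 + 0.014 + 0.058 = 0.390
  P(X=2) = 0.039 + 0.049 + 0.138 + 0.003 = 0.229
H(X) = -[0.381·log₂(0.381) + 0.390·log₂(0.390) + 0.229·log₂(0.229)]
  = 0.53040 + 0.52980 + 0.48699 = 1.5472 bits

H(Y|X) = H(X,Y) - H(X) = 3.2432 - 1.5472 = 1.6960 bits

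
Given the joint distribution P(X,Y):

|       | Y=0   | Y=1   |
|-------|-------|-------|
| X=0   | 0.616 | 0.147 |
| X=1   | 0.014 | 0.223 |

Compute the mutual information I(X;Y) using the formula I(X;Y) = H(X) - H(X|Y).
0.3345 bits

I(X;Y) = H(X) - H(X|Y)

Marginal of X (row sums):
  P(X=0) = 0.616 + 0.147 = 0.763
  P(X=1) = 0.014 + 0.223 = 0.237
H(X) = -[0.763·log₂(0.763) + 0.237·log₂(0.237)]
  = 0.29776 + 0.49226 = 0.7900 bits

Marginal of Y (column sums):
  P(Y=0) = 0.616 + 0.014 = 0.630
  P(Y=1) = 0.147 + 0.223 = 0.370
H(X|Y) = Σ_y P(y)·H(X|Y=y):
  Y=0: P(Y=0) = 0.630, P(X|Y=0) = (44/45, 1/45) → H(X|Y=0) = 0.15374
  Y=1: P(Y=1) = 0.370, P(X|Y=1) = (147/370, 223/370) → H(X|Y=1) = 0.96935
H(X|Y) = 0.630·0.15374 + 0.370·0.96935 = 0.4555 bits

I(X;Y) = H(X) - H(X|Y) = 0.7900 - 0.4555 = 0.3345 bits

Cross-check via I(X;Y) = H(X) + H(Y) - H(X,Y): computing H(Y) from the column sums and H(X,Y) from the 4 cells in the same way gives H(Y) = 0.9507 bits and H(X,Y) = 1.4062 bits, so
I(X;Y) = 0.7900 + 0.9507 - 1.4062 = 0.3345 bits ✓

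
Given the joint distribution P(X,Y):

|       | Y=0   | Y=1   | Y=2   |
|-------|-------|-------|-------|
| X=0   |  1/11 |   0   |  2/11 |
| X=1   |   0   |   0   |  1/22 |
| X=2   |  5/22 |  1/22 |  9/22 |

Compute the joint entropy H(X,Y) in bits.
2.1804 bits

H(X,Y) = -Σ_{x,y} P(x,y) log₂ P(x,y). Per-cell terms -P(x,y)·log₂P(x,y):
  X=0: 0.3145, 0.0000, 0.4472
  X=1: 0.0000, 0.0000, 0.2027
  X=2: 0.4858, 0.2027, 0.5275
  (cells with P = 0 contribute 0)
Sum of the 9 terms: H(X,Y) = 2.1804 bits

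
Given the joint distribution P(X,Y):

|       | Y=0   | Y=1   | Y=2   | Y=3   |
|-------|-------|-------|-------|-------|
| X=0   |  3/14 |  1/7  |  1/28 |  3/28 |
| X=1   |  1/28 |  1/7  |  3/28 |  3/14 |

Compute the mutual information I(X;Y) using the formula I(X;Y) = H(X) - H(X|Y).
0.1553 bits

I(X;Y) = H(X) - H(X|Y)

Marginal of X (row sums):
  P(X=0) = 3/14 + 1/7 + 1/28 + 3/28 = 1/2
  P(X=1) = 1/28 + 1/7 + 3/28 + 3/14 = 1/2
H(X) = -[(1/2)·log₂(1/2) + (1/2)·log₂(1/2)]
  = 0.5000 + 0.5000 = 1.0000 bits

Marginal of Y (column sums):
  P(Y=0) = 3/14 + 1/28 = 1/4
  P(Y=1) = 1/7 + 1/7 = 2/7
  P(Y=2) = 1/28 + 3/28 = 1/7
  P(Y=3) = 3/28 + 3/14 = 9/28
H(X|Y) = Σ_y P(y)·H(X|Y=y):
  Y=0: P(Y=0) = 1/4, P(X|Y=0) = (6/7, 1/7) → H(X|Y=0) = 0.5917
  Y=1: P(Y=1) = 2/7, P(X|Y=1) = (1/2, 1/2) → H(X|Y=1) = 1.0000
  Y=2: P(Y=2) = 1/7, P(X|Y=2) = (1/4, 3/4) → H(X|Y=2) = 0.8113
  Y=3: P(Y=3) = 9/28, P(X|Y=3) = (1/3, 2/3) → H(X|Y=3) = 0.9183
H(X|Y) = (1/4)·0.5917 + (2/7)·1.0000 + (1/7)·0.8113 + (9/28)·0.9183 = 0.8447 bits

I(X;Y) = H(X) - H(X|Y) = 1.0000 - 0.8447 = 0.1553 bits

Cross-check via I(X;Y) = H(X) + H(Y) - H(X,Y): computing H(Y) from the column sums and H(X,Y) from the 8 cells in the same way gives H(Y) = 1.9438 bits and H(X,Y) = 2.7885 bits, so
I(X;Y) = 1.0000 + 1.9438 - 2.7885 = 0.1553 bits ✓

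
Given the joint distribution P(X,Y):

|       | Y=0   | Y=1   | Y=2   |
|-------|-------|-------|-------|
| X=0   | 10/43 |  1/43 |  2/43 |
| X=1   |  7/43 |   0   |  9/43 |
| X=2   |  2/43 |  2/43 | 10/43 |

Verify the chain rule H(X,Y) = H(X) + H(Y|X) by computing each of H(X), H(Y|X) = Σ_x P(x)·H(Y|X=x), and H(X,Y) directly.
H(X) = 1.5796 bits, H(Y|X) = 1.0416 bits, H(X,Y) = 2.6212 bits

Marginal of X (row sums):
  P(X=0) = 10/43 + 1/43 + 2/43 = 13/43
  P(X=1) = 7/43 + 0 + 9/43 = 16/43
  P(X=2) = 2/43 + 2/43 + 10/43 = 14/43
H(X) = -[(13/43)·log₂(13/43) + (16/43)·log₂(16/43) + (14/43)·log₂(14/43)]
  = 0.521761 + 0.530703 + 0.527087 = 1.5796 bits

H(Y|X) = Σ_x P(x)·H(Y|X=x):
  X=0: P(X=0) = 13/43, P(Y|X=0) = (10/13, 1/13, 2/13) → H(Y|X=0) = 0.991264
  X=1: P(X=1) = 16/43, P(Y|X=1) = (7/16, 0, 9/16) → H(Y|X=1) = 0.988699
  X=2: P(X=2) = 14/43, P(Y|X=2) = (1/7, 1/7, 5/7) → H(Y|X=2) = 1.148835
H(Y|X) = (13/43)·0.991264 + (16/43)·0.988699 + (14/43)·1.148835 = 1.0416 bits

H(X,Y) = -Σ_{x,y} P(x,y) log₂ P(x,y). Per-cell terms -P(x,y)·log₂P(x,y):
  X=0: 0.489381, 0.126192, 0.205873
  X=1: 0.426334, 0.000000, 0.472257
  X=2: 0.205873, 0.205873, 0.489381
  (cells with P = 0 contribute 0)
Sum of the 9 terms: H(X,Y) = 2.6212 bits

Chain rule check:
  H(X) + H(Y|X) = 1.5796 + 1.0416 = 2.6212 bits
  H(X,Y) = 2.6212 bits
✓ Chain rule verified.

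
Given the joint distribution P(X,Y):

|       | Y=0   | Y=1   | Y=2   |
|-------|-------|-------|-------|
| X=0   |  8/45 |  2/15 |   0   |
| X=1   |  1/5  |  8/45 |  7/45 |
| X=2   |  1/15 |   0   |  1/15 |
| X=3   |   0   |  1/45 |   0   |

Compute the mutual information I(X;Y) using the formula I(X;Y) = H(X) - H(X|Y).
0.2493 bits

I(X;Y) = H(X) - H(X|Y)

Marginal of X (row sums):
  P(X=0) = 8/45 + 2/15 + 0 = 14/45
  P(X=1) = 1/5 + 8/45 + 7/45 = 8/15
  P(X=2) = 1/15 + 0 + 1/15 = 2/15
  P(X=3) = 0 + 1/45 + 0 = 1/45
H(X) = -[(14/45)·log₂(14/45) + (8/15)·log₂(8/15) + (2/15)·log₂(2/15) + (1/45)·log₂(1/45)]
  = 0.5240661 + 0.4836750 + 0.3875854 + 0.1220412 = 1.517368 bits

Marginal of Y (column sums):
  P(Y=0) = 8/45 + 1/5 + 1/15 + 0 = 4/9
  P(Y=1) = 2/15 + 8/45 + 0 + 1/45 = 1/3
  P(Y=2) = 0 + 7/45 + 1/15 + 0 = 2/9
H(X|Y) = Σ_y P(y)·H(X|Y=y):
  Y=0: P(Y=0) = 4/9, P(X|Y=0) = (2/5, 9/20, 3/20, 0) → H(X|Y=0) = 1.4577175
  Y=1: P(Y=1) = 1/3, P(X|Y=1) = (2/5, 8/15, 0, 1/15) → H(X|Y=1) = 1.2729056
  Y=2: P(Y=2) = 2/9, P(X|Y=2) = (0, 7/10, 3/10, 0) → H(X|Y=2) = 0.8812909
H(X|Y) = (4/9)·1.4577175 + (1/3)·1.2729056 + (2/9)·0.8812909 = 1.268019 bits

I(X;Y) = H(X) - H(X|Y) = 1.517368 - 1.268019 = 0.2493 bits

Cross-check via I(X;Y) = H(X) + H(Y) - H(X,Y): computing H(Y) from the column sums and H(X,Y) from the 12 cells in the same way gives H(Y) = 1.530493 bits and H(X,Y) = 2.798512 bits, so
I(X;Y) = 1.517368 + 1.530493 - 2.798512 = 0.2493 bits ✓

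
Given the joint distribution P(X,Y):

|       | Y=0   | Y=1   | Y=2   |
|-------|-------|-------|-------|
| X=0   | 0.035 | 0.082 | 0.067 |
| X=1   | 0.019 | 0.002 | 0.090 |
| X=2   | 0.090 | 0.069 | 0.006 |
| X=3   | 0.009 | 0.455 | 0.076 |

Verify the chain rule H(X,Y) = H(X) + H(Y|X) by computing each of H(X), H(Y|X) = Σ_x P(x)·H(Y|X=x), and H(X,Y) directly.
H(X) = 1.7103 bits, H(Y|X) = 0.9390 bits, H(X,Y) = 2.6494 bits

Marginal of X (row sums):
  P(X=0) = 0.035 + 0.082 + 0.067 = 0.184
  P(X=1) = 0.019 + 0.002 + 0.090 = 0.111
  P(X=2) = 0.090 + 0.069 + 0.006 = 0.165
  P(X=3) = 0.009 + 0.455 + 0.076 = 0.540
H(X) = -[0.184·log₂(0.184) + 0.111·log₂(0.111) + 0.165·log₂(0.165) + 0.540·log₂(0.540)]
  = 0.44937 + 0.35202 + 0.42891 + 0.48004 = 1.7103 bits

H(Y|X) = Σ_x P(x)·H(Y|X=x):
  X=0: P(X=0) = 0.184, P(Y|X=0) = (35/184, 41/92, 67/184) → H(Y|X=0) = 1.50578
  X=1: P(X=1) = 0.111, P(Y|X=1) = (19/111, 2/111, 30/37) → H(Y|X=1) = 0.78561
  X=2: P(X=2) = 0.165, P(Y|X=2) = (6/11, 23/55, 2/55) → H(Y|X=2) = 1.17684
  X=3: P(X=3) = 0.540, P(Y|X=3) = (1/60, 91/108, 19/135) → H(Y|X=3) = 0.70479
H(Y|X) = 0.184·1.50578 + 0.111·0.78561 + 0.165·1.17684 + 0.540·0.70479 = 0.9390 bits

H(X,Y) = -Σ_{x,y} P(x,y) log₂ P(x,y). Per-cell terms -P(x,y)·log₂P(x,y):
  X=0: 0.16928, 0.29588, 0.26128
  X=1: 0.10864, 0.01793, 0.31265
  X=2: 0.31265, 0.26615, 0.04428
  X=3: 0.06116, 0.51691, 0.28256
Sum of the 12 terms: H(X,Y) = 2.6494 bits

Chain rule check:
  H(X) + H(Y|X) = 1.7103 + 0.9390 = 2.6493 bits
  H(X,Y) = 2.6494 bits
✓ Chain rule verified (Δ = 0.0001 is 4-dp rounding noise: each of the three values was rounded independently).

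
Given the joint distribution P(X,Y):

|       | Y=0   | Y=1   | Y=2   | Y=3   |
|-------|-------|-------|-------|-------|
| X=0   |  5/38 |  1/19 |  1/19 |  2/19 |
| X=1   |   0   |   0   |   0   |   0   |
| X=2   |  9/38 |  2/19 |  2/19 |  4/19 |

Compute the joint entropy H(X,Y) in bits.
2.8232 bits

H(X,Y) = -Σ_{x,y} P(x,y) log₂ P(x,y). Per-cell terms -P(x,y)·log₂P(x,y):
  X=0: 0.38500, 0.22358, 0.22358, 0.34189
  X=1: 0.00000, 0.00000, 0.00000, 0.00000
  X=2: 0.49216, 0.34189, 0.34189, 0.47325
  (cells with P = 0 contribute 0)
Sum of the 12 terms: H(X,Y) = 2.8232 bits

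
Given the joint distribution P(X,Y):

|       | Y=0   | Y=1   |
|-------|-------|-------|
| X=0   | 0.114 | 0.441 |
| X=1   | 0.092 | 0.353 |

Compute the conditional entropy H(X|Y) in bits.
0.9913 bits

H(X|Y) = H(X,Y) - H(Y)

H(X,Y) = -Σ_{x,y} P(x,y) log₂ P(x,y). Per-cell terms -P(x,y)·log₂P(x,y):
  X=0: 0.357150, 0.520887
  X=1: 0.316684, 0.530298
Sum of the 4 terms: H(X,Y) = 1.725019 bits

Marginal of Y (column sums):
  P(Y=0) = 0.114 + 0.092 = 0.206
  P(Y=1) = 0.441 + 0.353 = 0.794
H(Y) = -[0.206·log₂(0.206) + 0.794·log₂(0.794)]
  = 0.469532 + 0.264235 = 0.733767 bits

H(X|Y) = H(X,Y) - H(Y) = 1.725019 - 0.733767 = 0.9913 bits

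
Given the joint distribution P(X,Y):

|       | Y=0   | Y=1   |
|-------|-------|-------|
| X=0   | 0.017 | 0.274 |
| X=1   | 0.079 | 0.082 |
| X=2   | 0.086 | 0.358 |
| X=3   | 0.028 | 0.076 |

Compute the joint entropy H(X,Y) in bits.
2.4588 bits

H(X,Y) = -Σ_{x,y} P(x,y) log₂ P(x,y). Per-cell terms -P(x,y)·log₂P(x,y):
  X=0: 0.0999, 0.5118
  X=1: 0.2893, 0.2959
  X=2: 0.3044, 0.5305
  X=3: 0.1444, 0.2826
Sum of the 8 terms: H(X,Y) = 2.4588 bits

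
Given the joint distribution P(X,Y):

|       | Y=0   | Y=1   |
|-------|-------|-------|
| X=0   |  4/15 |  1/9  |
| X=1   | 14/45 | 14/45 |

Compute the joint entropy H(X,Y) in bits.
1.9089 bits

H(X,Y) = -Σ_{x,y} P(x,y) log₂ P(x,y). Per-cell terms -P(x,y)·log₂P(x,y):
  X=0: 0.5085, 0.3522
  X=1: 0.5241, 0.5241
Sum of the 4 terms: H(X,Y) = 1.9089 bits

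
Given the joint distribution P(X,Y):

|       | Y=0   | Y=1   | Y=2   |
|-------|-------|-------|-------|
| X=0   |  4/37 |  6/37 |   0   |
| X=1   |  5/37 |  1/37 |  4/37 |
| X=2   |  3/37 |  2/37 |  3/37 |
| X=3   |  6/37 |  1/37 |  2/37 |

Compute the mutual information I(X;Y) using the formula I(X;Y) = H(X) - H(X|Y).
0.2463 bits

I(X;Y) = H(X) - H(X|Y)

Marginal of X (row sums):
  P(X=0) = 4/37 + 6/37 + 0 = 10/37
  P(X=1) = 5/37 + 1/37 + 4/37 = 10/37
  P(X=2) = 3/37 + 2/37 + 3/37 = 8/37
  P(X=3) = 6/37 + 1/37 + 2/37 = 9/37
H(X) = -[(10/37)·log₂(10/37) + (10/37)·log₂(10/37) + (8/37)·log₂(8/37) + (9/37)·log₂(9/37)]
  = 0.51014 + 0.51014 + 0.47772 + 0.49610 = 1.9941 bits

Marginal of Y (column sums):
  P(Y=0) = 4/37 + 5/37 + 3/37 + 6/37 = 18/37
  P(Y=1) = 6/37 + 1/37 + 2/37 + 1/37 = 10/37
  P(Y=2) = 0 + 4/37 + 3/37 + 2/37 = 9/37
H(X|Y) = Σ_y P(y)·H(X|Y=y):
  Y=0: P(Y=0) = 18/37, P(X|Y=0) = (2/9, 5/18, 1/6, 1/3) → H(X|Y=0) = 1.95469
  Y=1: P(Y=1) = 10/37, P(X|Y=1) = (3/5, 1/10, 1/5, 1/10) → H(X|Y=1) = 1.57095
  Y=2: P(Y=2) = 9/37, P(X|Y=2) = (0, 4/9, 1/3, 2/9) → H(X|Y=2) = 1.53049
H(X|Y) = (18/37)·1.95469 + (10/37)·1.57095 + (9/37)·1.53049 = 1.7478 bits

I(X;Y) = H(X) - H(X|Y) = 1.9941 - 1.7478 = 0.2463 bits

Cross-check via I(X;Y) = H(X) + H(Y) - H(X,Y): computing H(Y) from the column sums and H(X,Y) from the 12 cells in the same way gives H(Y) = 1.5120 bits and H(X,Y) = 3.2598 bits, so
I(X;Y) = 1.9941 + 1.5120 - 3.2598 = 0.2463 bits ✓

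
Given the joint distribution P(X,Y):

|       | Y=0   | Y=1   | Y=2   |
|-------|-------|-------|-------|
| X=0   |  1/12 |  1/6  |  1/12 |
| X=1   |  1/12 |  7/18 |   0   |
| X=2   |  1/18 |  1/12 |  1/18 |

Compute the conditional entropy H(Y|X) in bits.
1.1202 bits

H(Y|X) = H(X,Y) - H(X)

H(X,Y) = -Σ_{x,y} P(x,y) log₂ P(x,y). Per-cell terms -P(x,y)·log₂P(x,y):
  X=0: 0.298747, 0.430827, 0.298747
  X=1: 0.298747, 0.529888, 0.000000
  X=2: 0.231663, 0.298747, 0.231663
  (cells with P = 0 contribute 0)
Sum of the 9 terms: H(X,Y) = 2.61903 bits

Marginal of X (row sums):
  P(X=0) = 1/12 + 1/6 + 1/12 = 1/3
  P(X=1) = 1/12 + 7/18 + 0 = 17/36
  P(X=2) = 1/18 + 1/12 + 1/18 = 7/36
H(X) = -[(1/3)·log₂(1/3) + (17/36)·log₂(17/36) + (7/36)·log₂(7/36)]
  = 0.528321 + 0.511163 + 0.459389 = 1.49887 bits

H(Y|X) = H(X,Y) - H(X) = 2.61903 - 1.49887 = 1.1202 bits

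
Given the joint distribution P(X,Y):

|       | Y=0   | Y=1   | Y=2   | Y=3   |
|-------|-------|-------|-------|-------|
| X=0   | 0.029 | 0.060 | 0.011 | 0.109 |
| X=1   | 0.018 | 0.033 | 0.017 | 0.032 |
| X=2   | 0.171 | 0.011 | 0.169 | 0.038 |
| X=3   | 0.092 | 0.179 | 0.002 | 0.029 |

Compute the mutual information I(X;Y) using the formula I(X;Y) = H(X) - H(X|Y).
0.4453 bits

I(X;Y) = H(X) - H(X|Y)

Marginal of X (row sums):
  P(X=0) = 0.029 + 0.060 + 0.011 + 0.109 = 0.209
  P(X=1) = 0.018 + 0.033 + 0.017 + 0.032 = 0.100
  P(X=2) = 0.171 + 0.011 + 0.169 + 0.038 = 0.389
  P(X=3) = 0.092 + 0.179 + 0.002 + 0.029 = 0.302
H(X) = -[0.209·log₂(0.209) + 0.100·log₂(0.100) + 0.389·log₂(0.389) + 0.302·log₂(0.302)]
  = 0.4720 + 0.3322 + 0.5299 + 0.5217 = 1.8558 bits

Marginal of Y (column sums):
  P(Y=0) = 0.029 + 0.018 + 0.171 + 0.092 = 0.310
  P(Y=1) = 0.060 + 0.033 + 0.011 + 0.179 = 0.283
  P(Y=2) = 0.011 + 0.017 + 0.169 + 0.002 = 0.199
  P(Y=3) = 0.109 + 0.032 + 0.038 + 0.029 = 0.208
H(X|Y) = Σ_y P(y)·H(X|Y=y):
  Y=0: P(Y=0) = 0.310, P(X|Y=0) = (29/310, 9/155, 171/310, 46/155) → H(X|Y=0) = 1.5517
  Y=1: P(Y=1) = 0.283, P(X|Y=1) = (60/283, 33/283, 11/283, 179/283) → H(X|Y=1) = 1.4361
  Y=2: P(Y=2) = 0.199, P(X|Y=2) = (11/199, 17/199, 169/199, 2/199) → H(X|Y=2) = 0.8010
  Y=3: P(Y=3) = 0.208, P(X|Y=3) = (109/208, 2/13, 19/104, 29/208) → H(X|Y=3) = 1.7483
H(X|Y) = 0.310·1.5517 + 0.283·1.4361 + 0.199·0.8010 + 0.208·1.7483 = 1.4105 bits

I(X;Y) = H(X) - H(X|Y) = 1.8558 - 1.4105 = 0.4453 bits

Cross-check via I(X;Y) = H(X) + H(Y) - H(X,Y): computing H(Y) from the column sums and H(X,Y) from the 16 cells in the same way gives H(Y) = 1.9739 bits and H(X,Y) = 3.3844 bits, so
I(X;Y) = 1.8558 + 1.9739 - 3.3844 = 0.4453 bits ✓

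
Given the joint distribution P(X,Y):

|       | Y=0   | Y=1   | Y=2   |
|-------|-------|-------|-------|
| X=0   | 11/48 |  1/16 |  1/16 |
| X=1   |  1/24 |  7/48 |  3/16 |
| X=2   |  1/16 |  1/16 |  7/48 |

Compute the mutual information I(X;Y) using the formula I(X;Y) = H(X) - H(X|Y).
0.1983 bits

I(X;Y) = H(X) - H(X|Y)

Marginal of X (row sums):
  P(X=0) = 11/48 + 1/16 + 1/16 = 17/48
  P(X=1) = 1/24 + 7/48 + 3/16 = 3/8
  P(X=2) = 1/16 + 1/16 + 7/48 = 13/48
H(X) = -[(17/48)·log₂(17/48) + (3/8)·log₂(3/8) + (13/48)·log₂(13/48)]
  = 0.5304 + 0.5306 + 0.5104 = 1.5714 bits

Marginal of Y (column sums):
  P(Y=0) = 11/48 + 1/24 + 1/16 = 1/3
  P(Y=1) = 1/16 + 7/48 + 1/16 = 13/48
  P(Y=2) = 1/16 + 3/16 + 7/48 = 19/48
H(X|Y) = Σ_y P(y)·H(X|Y=y):
  Y=0: P(Y=0) = 1/3, P(X|Y=0) = (11/16, 1/8, 3/16) → H(X|Y=0) = 1.1995
  Y=1: P(Y=1) = 13/48, P(X|Y=1) = (3/13, 7/13, 3/13) → H(X|Y=1) = 1.4573
  Y=2: P(Y=2) = 19/48, P(X|Y=2) = (3/19, 9/19, 7/19) → H(X|Y=2) = 1.4618
H(X|Y) = (1/3)·1.1995 + (13/48)·1.4573 + (19/48)·1.4618 = 1.3731 bits

I(X;Y) = H(X) - H(X|Y) = 1.5714 - 1.3731 = 0.1983 bits

Cross-check via I(X;Y) = H(X) + H(Y) - H(X,Y): computing H(Y) from the column sums and H(X,Y) from the 9 cells in the same way gives H(Y) = 1.5680 bits and H(X,Y) = 2.9411 bits, so
I(X;Y) = 1.5714 + 1.5680 - 2.9411 = 0.1983 bits ✓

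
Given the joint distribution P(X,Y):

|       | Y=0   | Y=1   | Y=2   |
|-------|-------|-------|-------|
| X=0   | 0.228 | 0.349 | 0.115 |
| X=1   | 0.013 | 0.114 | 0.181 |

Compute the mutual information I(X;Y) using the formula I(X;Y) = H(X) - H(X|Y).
0.1597 bits

I(X;Y) = H(X) - H(X|Y)

Marginal of X (row sums):
  P(X=0) = 0.228 + 0.349 + 0.115 = 0.692
  P(X=1) = 0.013 + 0.114 + 0.181 = 0.308
H(X) = -[0.692·log₂(0.692) + 0.308·log₂(0.308)]
  = 0.36756 + 0.52329 = 0.89085 bits

Marginal of Y (column sums):
  P(Y=0) = 0.228 + 0.013 = 0.241
  P(Y=1) = 0.349 + 0.114 = 0.463
  P(Y=2) = 0.115 + 0.181 = 0.296
H(X|Y) = Σ_y P(y)·H(X|Y=y):
  Y=0: P(Y=0) = 0.241, P(X|Y=0) = (228/241, 13/241) → H(X|Y=0) = 0.30291
  Y=1: P(Y=1) = 0.463, P(X|Y=1) = (349/463, 114/463) → H(X|Y=1) = 0.80523
  Y=2: P(Y=2) = 0.296, P(X|Y=2) = (115/296, 181/296) → H(X|Y=2) = 0.96383
H(X|Y) = 0.241·0.30291 + 0.463·0.80523 + 0.296·0.96383 = 0.73112 bits

I(X;Y) = H(X) - H(X|Y) = 0.89085 - 0.73112 = 0.1597 bits

Cross-check via I(X;Y) = H(X) + H(Y) - H(X,Y): computing H(Y) from the column sums and H(X,Y) from the 6 cells in the same way gives H(Y) = 1.52898 bits and H(X,Y) = 2.26009 bits, so
I(X;Y) = 0.89085 + 1.52898 - 2.26009 = 0.1597 bits ✓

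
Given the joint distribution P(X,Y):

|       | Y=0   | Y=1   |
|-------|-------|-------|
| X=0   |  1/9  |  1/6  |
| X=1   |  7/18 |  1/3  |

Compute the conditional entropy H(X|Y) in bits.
0.8413 bits

H(X|Y) = H(X,Y) - H(Y)

H(X,Y) = -Σ_{x,y} P(x,y) log₂ P(x,y). Per-cell terms -P(x,y)·log₂P(x,y):
  X=0: 0.3522139, 0.4308271
  X=1: 0.5298884, 0.5283208
Sum of the 4 terms: H(X,Y) = 1.8412502 bits

Marginal of Y (column sums):
  P(Y=0) = 1/9 + 7/18 = 1/2
  P(Y=1) = 1/6 + 1/3 = 1/2
H(Y) = -[(1/2)·log₂(1/2) + (1/2)·log₂(1/2)]
  = 0.5000000 + 0.5000000 = 1.0000000 bits

H(X|Y) = H(X,Y) - H(Y) = 1.8412502 - 1.0000000 = 0.8413 bits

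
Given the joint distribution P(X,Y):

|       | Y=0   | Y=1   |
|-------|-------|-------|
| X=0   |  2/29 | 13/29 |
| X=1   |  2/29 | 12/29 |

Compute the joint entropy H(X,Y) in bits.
1.5778 bits

H(X,Y) = -Σ_{x,y} P(x,y) log₂ P(x,y). Per-cell terms -P(x,y)·log₂P(x,y):
  X=0: 0.26607, 0.51890
  X=1: 0.26607, 0.52677
Sum of the 4 terms: H(X,Y) = 1.5778 bits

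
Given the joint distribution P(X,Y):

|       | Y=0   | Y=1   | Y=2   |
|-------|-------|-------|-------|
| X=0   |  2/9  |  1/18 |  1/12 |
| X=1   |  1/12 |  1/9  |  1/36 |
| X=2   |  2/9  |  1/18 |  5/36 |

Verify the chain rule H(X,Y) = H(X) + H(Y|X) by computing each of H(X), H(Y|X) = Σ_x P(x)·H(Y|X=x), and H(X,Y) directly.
H(X) = 1.5391 bits, H(Y|X) = 1.3775 bits, H(X,Y) = 2.9166 bits

Marginal of X (row sums):
  P(X=0) = 2/9 + 1/18 + 1/12 = 13/36
  P(X=1) = 1/12 + 1/9 + 1/36 = 2/9
  P(X=2) = 2/9 + 1/18 + 5/36 = 5/12
H(X) = -[(13/36)·log₂(13/36) + (2/9)·log₂(2/9) + (5/12)·log₂(5/12)]
  = 0.5306 + 0.4822 + 0.5263 = 1.5391 bits

H(Y|X) = Σ_x P(x)·H(Y|X=x):
  X=0: P(X=0) = 13/36, P(Y|X=0) = (8/13, 2/13, 3/13) → H(Y|X=0) = 1.3347
  X=1: P(X=1) = 2/9, P(Y|X=1) = (3/8, 1/2, 1/8) → H(Y|X=1) = 1.4056
  X=2: P(X=2) = 5/12, P(Y|X=2) = (8/15, 2/15, 1/3) → H(Y|X=2) = 1.3996
H(Y|X) = (13/36)·1.3347 + (2/9)·1.4056 + (5/12)·1.3996 = 1.3775 bits

H(X,Y) = -Σ_{x,y} P(x,y) log₂ P(x,y). Per-cell terms -P(x,y)·log₂P(x,y):
  X=0: 0.4822, 0.2317, 0.2987
  X=1: 0.2987, 0.3522, 0.1436
  X=2: 0.4822, 0.2317, 0.3956
Sum of the 9 terms: H(X,Y) = 2.9166 bits

Chain rule check:
  H(X) + H(Y|X) = 1.5391 + 1.3775 = 2.9166 bits
  H(X,Y) = 2.9166 bits
✓ Chain rule verified.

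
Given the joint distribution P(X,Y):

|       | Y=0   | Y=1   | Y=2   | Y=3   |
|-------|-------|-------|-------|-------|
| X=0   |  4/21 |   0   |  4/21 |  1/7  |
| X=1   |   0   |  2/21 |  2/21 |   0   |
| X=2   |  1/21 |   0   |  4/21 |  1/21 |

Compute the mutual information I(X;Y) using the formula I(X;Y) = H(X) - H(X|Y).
0.4096 bits

I(X;Y) = H(X) - H(X|Y)

Marginal of X (row sums):
  P(X=0) = 4/21 + 0 + 4/21 + 1/7 = 11/21
  P(X=1) = 0 + 2/21 + 2/21 + 0 = 4/21
  P(X=2) = 1/21 + 0 + 4/21 + 1/21 = 2/7
H(X) = -[(11/21)·log₂(11/21) + (4/21)·log₂(4/21) + (2/7)·log₂(2/7)]
  = 0.488654 + 0.455680 + 0.516387 = 1.46072 bits

Marginal of Y (column sums):
  P(Y=0) = 4/21 + 0 + 1/21 = 5/21
  P(Y=1) = 0 + 2/21 + 0 = 2/21
  P(Y=2) = 4/21 + 2/21 + 4/21 = 10/21
  P(Y=3) = 1/7 + 0 + 1/21 = 4/21
H(X|Y) = Σ_y P(y)·H(X|Y=y):
  Y=0: P(Y=0) = 5/21, P(X|Y=0) = (4/5, 0, 1/5) → H(X|Y=0) = 0.721928
  Y=1: P(Y=1) = 2/21, P(X|Y=1) = (0, 1, 0) → H(X|Y=1) = 0.000000
  Y=2: P(Y=2) = 10/21, P(X|Y=2) = (2/5, 1/5, 2/5) → H(X|Y=2) = 1.521928
  Y=3: P(Y=3) = 4/21, P(X|Y=3) = (3/4, 0, 1/4) → H(X|Y=3) = 0.811278
H(X|Y) = (5/21)·0.721928 + (2/21)·0.000000 + (10/21)·1.521928 + (4/21)·0.811278 = 1.05114 bits

I(X;Y) = H(X) - H(X|Y) = 1.46072 - 1.05114 = 0.4096 bits

Cross-check via I(X;Y) = H(X) + H(Y) - H(X,Y): computing H(Y) from the column sums and H(X,Y) from the 12 cells in the same way gives H(Y) = 1.78142 bits and H(X,Y) = 2.83256 bits, so
I(X;Y) = 1.46072 + 1.78142 - 2.83256 = 0.4096 bits ✓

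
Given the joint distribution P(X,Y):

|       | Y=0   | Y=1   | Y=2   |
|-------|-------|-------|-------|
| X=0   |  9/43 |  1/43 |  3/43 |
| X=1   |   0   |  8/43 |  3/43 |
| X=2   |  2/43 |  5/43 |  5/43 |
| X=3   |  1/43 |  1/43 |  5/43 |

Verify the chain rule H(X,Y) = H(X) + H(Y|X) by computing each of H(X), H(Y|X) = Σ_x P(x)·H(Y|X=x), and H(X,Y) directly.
H(X) = 1.9651 bits, H(Y|X) = 1.1619 bits, H(X,Y) = 3.1270 bits

Marginal of X (row sums):
  P(X=0) = 9/43 + 1/43 + 3/43 = 13/43
  P(X=1) = 0 + 8/43 + 3/43 = 11/43
  P(X=2) = 2/43 + 5/43 + 5/43 = 12/43
  P(X=3) = 1/43 + 1/43 + 5/43 = 7/43
H(X) = -[(13/43)·log₂(13/43) + (11/43)·log₂(11/43) + (12/43)·log₂(12/43) + (7/43)·log₂(7/43)]
  = 0.52176 + 0.50314 + 0.51385 + 0.42633 = 1.9651 bits

H(Y|X) = Σ_x P(x)·H(Y|X=x):
  X=0: P(X=0) = 13/43, P(Y|X=0) = (9/13, 1/13, 3/13) → H(Y|X=0) = 1.14012
  X=1: P(X=1) = 11/43, P(Y|X=1) = (0, 8/11, 3/11) → H(Y|X=1) = 0.84535
  X=2: P(X=2) = 12/43, P(Y|X=2) = (1/6, 5/12, 5/12) → H(Y|X=2) = 1.48336
  X=3: P(X=3) = 7/43, P(Y|X=3) = (1/7, 1/7, 5/7) → H(Y|X=3) = 1.14883
H(Y|X) = (13/43)·1.14012 + (11/43)·0.84535 + (12/43)·1.48336 + (7/43)·1.14883 = 1.1619 bits

H(X,Y) = -Σ_{x,y} P(x,y) log₂ P(x,y). Per-cell terms -P(x,y)·log₂P(x,y):
  X=0: 0.47226, 0.12619, 0.26800
  X=1: 0.00000, 0.45140, 0.26800
  X=2: 0.20587, 0.36097, 0.36097
  X=3: 0.12619, 0.12619, 0.36097
  (cells with P = 0 contribute 0)
Sum of the 12 terms: H(X,Y) = 3.1270 bits

Chain rule check:
  H(X) + H(Y|X) = 1.9651 + 1.1619 = 3.1270 bits
  H(X,Y) = 3.1270 bits
✓ Chain rule verified.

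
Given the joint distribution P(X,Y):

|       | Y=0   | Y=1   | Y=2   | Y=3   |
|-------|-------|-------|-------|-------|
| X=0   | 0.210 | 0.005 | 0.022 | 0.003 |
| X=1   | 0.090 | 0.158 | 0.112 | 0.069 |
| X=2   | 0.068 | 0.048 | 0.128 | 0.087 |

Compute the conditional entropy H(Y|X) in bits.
1.6247 bits

H(Y|X) = H(X,Y) - H(X)

H(X,Y) = -Σ_{x,y} P(x,y) log₂ P(x,y). Per-cell terms -P(x,y)·log₂P(x,y):
  X=0: 0.47282, 0.03822, 0.12114, 0.02514
  X=1: 0.31265, 0.42060, 0.35374, 0.26615
  X=2: 0.26373, 0.21028, 0.37962, 0.30649
Sum of the 12 terms: H(X,Y) = 3.1706 bits

Marginal of X (row sums):
  P(X=0) = 0.210 + 0.005 + 0.022 + 0.003 = 0.240
  P(X=1) = 0.090 + 0.158 + 0.112 + 0.069 = 0.429
  P(X=2) = 0.068 + 0.048 + 0.128 + 0.087 = 0.331
H(X) = -[0.240·log₂(0.240) + 0.429·log₂(0.429) + 0.331·log₂(0.331)]
  = 0.49413 + 0.52379 + 0.52798 = 1.5459 bits

H(Y|X) = H(X,Y) - H(X) = 3.1706 - 1.5459 = 1.6247 bits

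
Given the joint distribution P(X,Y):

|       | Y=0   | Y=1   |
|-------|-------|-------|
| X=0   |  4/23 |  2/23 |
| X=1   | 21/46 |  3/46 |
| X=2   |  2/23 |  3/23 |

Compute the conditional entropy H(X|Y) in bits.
1.3493 bits

H(X|Y) = H(X,Y) - H(Y)

H(X,Y) = -Σ_{x,y} P(x,y) log₂ P(x,y). Per-cell terms -P(x,y)·log₂P(x,y):
  X=0: 0.4389, 0.3064
  X=1: 0.5164, 0.2569
  X=2: 0.3064, 0.3833
Sum of the 6 terms: H(X,Y) = 2.2083 bits

Marginal of Y (column sums):
  P(Y=0) = 4/23 + 21/46 + 2/23 = 33/46
  P(Y=1) = 2/23 + 3/46 + 3/23 = 13/46
H(Y) = -[(33/46)·log₂(33/46) + (13/46)·log₂(13/46)]
  = 0.3438 + 0.5152 = 0.8590 bits

H(X|Y) = H(X,Y) - H(Y) = 2.2083 - 0.8590 = 1.3493 bits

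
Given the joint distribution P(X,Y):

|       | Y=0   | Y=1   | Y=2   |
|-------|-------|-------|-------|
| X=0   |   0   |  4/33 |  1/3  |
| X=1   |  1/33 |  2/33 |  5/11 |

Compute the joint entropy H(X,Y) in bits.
1.8124 bits

H(X,Y) = -Σ_{x,y} P(x,y) log₂ P(x,y). Per-cell terms -P(x,y)·log₂P(x,y):
  X=0: 0.00000, 0.36902, 0.52832
  X=1: 0.15286, 0.24511, 0.51705
  (cells with P = 0 contribute 0)
Sum of the 6 terms: H(X,Y) = 1.8124 bits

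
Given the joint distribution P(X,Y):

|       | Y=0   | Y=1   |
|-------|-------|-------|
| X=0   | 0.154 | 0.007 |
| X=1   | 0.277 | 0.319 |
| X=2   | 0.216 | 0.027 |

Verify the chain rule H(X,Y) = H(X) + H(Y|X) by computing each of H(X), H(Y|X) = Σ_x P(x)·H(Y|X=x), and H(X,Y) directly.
H(X) = 1.3652 bits, H(Y|X) = 0.7577 bits, H(X,Y) = 2.1228 bits

Marginal of X (row sums):
  P(X=0) = 0.154 + 0.007 = 0.161
  P(X=1) = 0.277 + 0.319 = 0.596
  P(X=2) = 0.216 + 0.027 = 0.243
H(X) = -[0.161·log₂(0.161) + 0.596·log₂(0.596) + 0.243·log₂(0.243)]
  = 0.4242 + 0.4450 + 0.4960 = 1.3652 bits

H(Y|X) = Σ_x P(x)·H(Y|X=x):
  X=0: P(X=0) = 0.161, P(Y|X=0) = (22/23, 1/23) → H(Y|X=0) = 0.2580
  X=1: P(X=1) = 0.596, P(Y|X=1) = (277/596, 319/596) → H(Y|X=1) = 0.9964
  X=2: P(X=2) = 0.243, P(Y|X=2) = (8/9, 1/9) → H(Y|X=2) = 0.5033
H(Y|X) = 0.161·0.2580 + 0.596·0.9964 + 0.243·0.5033 = 0.7577 bits

H(X,Y) = -Σ_{x,y} P(x,y) log₂ P(x,y). Per-cell terms -P(x,y)·log₂P(x,y):
  X=0: 0.4156, 0.0501
  X=1: 0.5130, 0.5258
  X=2: 0.4776, 0.1407
Sum of the 6 terms: H(X,Y) = 2.1228 bits

Chain rule check:
  H(X) + H(Y|X) = 1.3652 + 0.7577 = 2.1229 bits
  H(X,Y) = 2.1228 bits
✓ Chain rule verified (Δ = 0.0001 is 4-dp rounding noise: each of the three values was rounded independently).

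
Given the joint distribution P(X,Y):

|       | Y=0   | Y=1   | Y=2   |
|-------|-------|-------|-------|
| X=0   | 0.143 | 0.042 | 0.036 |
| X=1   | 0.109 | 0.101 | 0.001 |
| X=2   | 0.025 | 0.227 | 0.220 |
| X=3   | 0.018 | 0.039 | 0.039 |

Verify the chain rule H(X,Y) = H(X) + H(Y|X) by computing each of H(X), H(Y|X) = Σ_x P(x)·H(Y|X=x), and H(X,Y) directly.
H(X) = 1.7907 bits, H(Y|X) = 1.2364 bits, H(X,Y) = 3.0272 bits

Marginal of X (row sums):
  P(X=0) = 0.143 + 0.042 + 0.036 = 0.221
  P(X=1) = 0.109 + 0.101 + 0.001 = 0.211
  P(X=2) = 0.025 + 0.227 + 0.220 = 0.472
  P(X=3) = 0.018 + 0.039 + 0.039 = 0.096
H(X) = -[0.221·log₂(0.221) + 0.211·log₂(0.211) + 0.472·log₂(0.472) + 0.096·log₂(0.096)]
  = 0.48131 + 0.47363 + 0.51124 + 0.32456 = 1.7907 bits

H(Y|X) = Σ_x P(x)·H(Y|X=x):
  X=0: P(X=0) = 0.221, P(Y|X=0) = (11/17, 42/221, 36/221) → H(Y|X=0) = 1.28810
  X=1: P(X=1) = 0.211, P(Y|X=1) = (109/211, 101/211, 1/211) → H(Y|X=1) = 1.03763
  X=2: P(X=2) = 0.472, P(Y|X=2) = (25/472, 227/472, 55/118) → H(Y|X=2) = 1.24573
  X=3: P(X=3) = 0.096, P(Y|X=3) = (3/16, 13/32, 13/32) → H(Y|X=3) = 1.50871
H(Y|X) = 0.221·1.28810 + 0.211·1.03763 + 0.472·1.24573 + 0.096·1.50871 = 1.2364 bits

H(X,Y) = -Σ_{x,y} P(x,y) log₂ P(x,y). Per-cell terms -P(x,y)·log₂P(x,y):
  X=0: 0.40125, 0.19209, 0.17265
  X=1: 0.34854, 0.33406, 0.00997
  X=2: 0.13305, 0.48561, 0.48057
  X=3: 0.10433, 0.18253, 0.18253
Sum of the 12 terms: H(X,Y) = 3.0272 bits

Chain rule check:
  H(X) + H(Y|X) = 1.7907 + 1.2364 = 3.0271 bits
  H(X,Y) = 3.0272 bits
✓ Chain rule verified (Δ = 0.0001 is 4-dp rounding noise: each of the three values was rounded independently).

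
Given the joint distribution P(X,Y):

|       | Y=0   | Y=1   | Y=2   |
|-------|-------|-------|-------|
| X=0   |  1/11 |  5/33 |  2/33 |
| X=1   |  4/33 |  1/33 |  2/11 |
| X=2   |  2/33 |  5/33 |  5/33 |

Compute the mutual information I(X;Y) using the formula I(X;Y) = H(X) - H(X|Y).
0.1387 bits

I(X;Y) = H(X) - H(X|Y)

Marginal of X (row sums):
  P(X=0) = 1/11 + 5/33 + 2/33 = 10/33
  P(X=1) = 4/33 + 1/33 + 2/11 = 1/3
  P(X=2) = 2/33 + 5/33 + 5/33 = 4/11
H(X) = -[(10/33)·log₂(10/33) + (1/3)·log₂(1/3) + (4/11)·log₂(4/11)]
  = 0.5220 + 0.5283 + 0.5307 = 1.5810 bits

Marginal of Y (column sums):
  P(Y=0) = 1/11 + 4/33 + 2/33 = 3/11
  P(Y=1) = 5/33 + 1/33 + 5/33 = 1/3
  P(Y=2) = 2/33 + 2/11 + 5/33 = 13/33
H(X|Y) = Σ_y P(y)·H(X|Y=y):
  Y=0: P(Y=0) = 3/11, P(X|Y=0) = (1/3, 4/9, 2/9) → H(X|Y=0) = 1.5305
  Y=1: P(Y=1) = 1/3, P(X|Y=1) = (5/11, 1/11, 5/11) → H(X|Y=1) = 1.3486
  Y=2: P(Y=2) = 13/33, P(X|Y=2) = (2/13, 6/13, 5/13) → H(X|Y=2) = 1.4605
H(X|Y) = (3/11)·1.5305 + (1/3)·1.3486 + (13/33)·1.4605 = 1.4423 bits

I(X;Y) = H(X) - H(X|Y) = 1.5810 - 1.4423 = 0.1387 bits

Cross-check via I(X;Y) = H(X) + H(Y) - H(X,Y): computing H(Y) from the column sums and H(X,Y) from the 9 cells in the same way gives H(Y) = 1.5690 bits and H(X,Y) = 3.0113 bits, so
I(X;Y) = 1.5810 + 1.5690 - 3.0113 = 0.1387 bits ✓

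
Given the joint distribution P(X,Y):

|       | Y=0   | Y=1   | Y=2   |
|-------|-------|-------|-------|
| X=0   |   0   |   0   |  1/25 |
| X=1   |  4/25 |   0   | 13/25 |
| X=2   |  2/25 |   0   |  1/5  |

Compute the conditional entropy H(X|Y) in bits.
1.0602 bits

H(X|Y) = H(X,Y) - H(Y)

H(X,Y) = -Σ_{x,y} P(x,y) log₂ P(x,y). Per-cell terms -P(x,y)·log₂P(x,y):
  X=0: 0.000000, 0.000000, 0.185754
  X=1: 0.423017, 0.000000, 0.490577
  X=2: 0.291508, 0.000000, 0.464386
  (cells with P = 0 contribute 0)
Sum of the 9 terms: H(X,Y) = 1.85524 bits

Marginal of Y (column sums):
  P(Y=0) = 0 + 4/25 + 2/25 = 6/25
  P(Y=1) = 0 + 0 + 0 = 0
  P(Y=2) = 1/25 + 13/25 + 1/5 = 19/25
H(Y) = -[(6/25)·log₂(6/25) + (19/25)·log₂(19/25)]   (outcomes with P = 0 contribute 0)
  = 0.494134 + 0.300906 = 0.79504 bits

H(X|Y) = H(X,Y) - H(Y) = 1.85524 - 0.79504 = 1.0602 bits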